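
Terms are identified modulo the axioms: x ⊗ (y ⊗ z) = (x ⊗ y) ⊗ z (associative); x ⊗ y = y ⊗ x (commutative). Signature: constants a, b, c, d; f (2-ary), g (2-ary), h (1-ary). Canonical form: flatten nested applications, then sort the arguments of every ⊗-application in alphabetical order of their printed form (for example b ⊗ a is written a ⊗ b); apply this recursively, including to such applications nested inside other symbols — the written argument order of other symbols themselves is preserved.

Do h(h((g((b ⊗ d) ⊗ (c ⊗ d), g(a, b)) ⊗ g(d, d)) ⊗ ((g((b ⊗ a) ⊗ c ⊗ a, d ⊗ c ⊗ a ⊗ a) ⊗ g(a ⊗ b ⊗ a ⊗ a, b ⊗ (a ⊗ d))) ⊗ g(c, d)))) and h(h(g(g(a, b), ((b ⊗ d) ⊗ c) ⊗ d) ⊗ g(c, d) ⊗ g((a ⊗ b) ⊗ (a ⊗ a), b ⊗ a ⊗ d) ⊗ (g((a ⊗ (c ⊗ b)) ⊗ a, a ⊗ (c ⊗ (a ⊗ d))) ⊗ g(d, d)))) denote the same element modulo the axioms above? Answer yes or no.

Left:  h(h((g((b ⊗ d) ⊗ (c ⊗ d), g(a, b)) ⊗ g(d, d)) ⊗ ((g((b ⊗ a) ⊗ c ⊗ a, d ⊗ c ⊗ a ⊗ a) ⊗ g(a ⊗ b ⊗ a ⊗ a, b ⊗ (a ⊗ d))) ⊗ g(c, d))))
  Work inside:  (g((b ⊗ d) ⊗ (c ⊗ d), g(a, b)) ⊗ g(d, d)) ⊗ ((g((b ⊗ a) ⊗ c ⊗ a, d ⊗ c ⊗ a ⊗ a) ⊗ g(a ⊗ b ⊗ a ⊗ a, b ⊗ (a ⊗ d))) ⊗ g(c, d))
  Merge nested applications:  g((b ⊗ d) ⊗ (c ⊗ d), g(a, b)) ⊗ g(d, d) ⊗ g((b ⊗ a) ⊗ c ⊗ a, d ⊗ c ⊗ a ⊗ a) ⊗ g(a ⊗ b ⊗ a ⊗ a, b ⊗ (a ⊗ d)) ⊗ g(c, d)
  Canonicalize subterm:  g((b ⊗ d) ⊗ (c ⊗ d), g(a, b))  →  g(b ⊗ c ⊗ d ⊗ d, g(a, b))
  Canonicalize subterm:  g((b ⊗ a) ⊗ c ⊗ a, d ⊗ c ⊗ a ⊗ a)  →  g(a ⊗ a ⊗ b ⊗ c, a ⊗ a ⊗ c ⊗ d)
  Inside:  g(a ⊗ b ⊗ a ⊗ a, b ⊗ (a ⊗ d))  →  g(a ⊗ a ⊗ a ⊗ b, a ⊗ b ⊗ d)
  Sort arguments:  g(a ⊗ a ⊗ a ⊗ b, a ⊗ b ⊗ d) ⊗ g(a ⊗ a ⊗ b ⊗ c, a ⊗ a ⊗ c ⊗ d) ⊗ g(b ⊗ c ⊗ d ⊗ d, g(a, b)) ⊗ g(c, d) ⊗ g(d, d)
  Reassemble:  h(h(g(a ⊗ a ⊗ a ⊗ b, a ⊗ b ⊗ d) ⊗ g(a ⊗ a ⊗ b ⊗ c, a ⊗ a ⊗ c ⊗ d) ⊗ g(b ⊗ c ⊗ d ⊗ d, g(a, b)) ⊗ g(c, d) ⊗ g(d, d)))
Right:  h(h(g(g(a, b), ((b ⊗ d) ⊗ c) ⊗ d) ⊗ g(c, d) ⊗ g((a ⊗ b) ⊗ (a ⊗ a), b ⊗ a ⊗ d) ⊗ (g((a ⊗ (c ⊗ b)) ⊗ a, a ⊗ (c ⊗ (a ⊗ d))) ⊗ g(d, d))))
  Descend into:  g(g(a, b), ((b ⊗ d) ⊗ c) ⊗ d) ⊗ g(c, d) ⊗ g((a ⊗ b) ⊗ (a ⊗ a), b ⊗ a ⊗ d) ⊗ (g((a ⊗ (c ⊗ b)) ⊗ a, a ⊗ (c ⊗ (a ⊗ d))) ⊗ g(d, d))
  Merge nested applications:  g(g(a, b), ((b ⊗ d) ⊗ c) ⊗ d) ⊗ g(c, d) ⊗ g((a ⊗ b) ⊗ (a ⊗ a), b ⊗ a ⊗ d) ⊗ g((a ⊗ (c ⊗ b)) ⊗ a, a ⊗ (c ⊗ (a ⊗ d))) ⊗ g(d, d)
  Simplify inside:  g(g(a, b), ((b ⊗ d) ⊗ c) ⊗ d)  →  g(g(a, b), b ⊗ c ⊗ d ⊗ d)
  Simplify inside:  g((a ⊗ b) ⊗ (a ⊗ a), b ⊗ a ⊗ d)  →  g(a ⊗ a ⊗ a ⊗ b, a ⊗ b ⊗ d)
  Inside:  g((a ⊗ (c ⊗ b)) ⊗ a, a ⊗ (c ⊗ (a ⊗ d)))  →  g(a ⊗ a ⊗ b ⊗ c, a ⊗ a ⊗ c ⊗ d)
  Order the arguments:  g(a ⊗ a ⊗ a ⊗ b, a ⊗ b ⊗ d) ⊗ g(a ⊗ a ⊗ b ⊗ c, a ⊗ a ⊗ c ⊗ d) ⊗ g(c, d) ⊗ g(d, d) ⊗ g(g(a, b), b ⊗ c ⊗ d ⊗ d)
  Put back:  h(h(g(a ⊗ a ⊗ a ⊗ b, a ⊗ b ⊗ d) ⊗ g(a ⊗ a ⊗ b ⊗ c, a ⊗ a ⊗ c ⊗ d) ⊗ g(c, d) ⊗ g(d, d) ⊗ g(g(a, b), b ⊗ c ⊗ d ⊗ d)))

Answer: no — h(h(g(a ⊗ a ⊗ a ⊗ b, a ⊗ b ⊗ d) ⊗ g(a ⊗ a ⊗ b ⊗ c, a ⊗ a ⊗ c ⊗ d) ⊗ g(b ⊗ c ⊗ d ⊗ d, g(a, b)) ⊗ g(c, d) ⊗ g(d, d))) vs h(h(g(a ⊗ a ⊗ a ⊗ b, a ⊗ b ⊗ d) ⊗ g(a ⊗ a ⊗ b ⊗ c, a ⊗ a ⊗ c ⊗ d) ⊗ g(c, d) ⊗ g(d, d) ⊗ g(g(a, b), b ⊗ c ⊗ d ⊗ d)))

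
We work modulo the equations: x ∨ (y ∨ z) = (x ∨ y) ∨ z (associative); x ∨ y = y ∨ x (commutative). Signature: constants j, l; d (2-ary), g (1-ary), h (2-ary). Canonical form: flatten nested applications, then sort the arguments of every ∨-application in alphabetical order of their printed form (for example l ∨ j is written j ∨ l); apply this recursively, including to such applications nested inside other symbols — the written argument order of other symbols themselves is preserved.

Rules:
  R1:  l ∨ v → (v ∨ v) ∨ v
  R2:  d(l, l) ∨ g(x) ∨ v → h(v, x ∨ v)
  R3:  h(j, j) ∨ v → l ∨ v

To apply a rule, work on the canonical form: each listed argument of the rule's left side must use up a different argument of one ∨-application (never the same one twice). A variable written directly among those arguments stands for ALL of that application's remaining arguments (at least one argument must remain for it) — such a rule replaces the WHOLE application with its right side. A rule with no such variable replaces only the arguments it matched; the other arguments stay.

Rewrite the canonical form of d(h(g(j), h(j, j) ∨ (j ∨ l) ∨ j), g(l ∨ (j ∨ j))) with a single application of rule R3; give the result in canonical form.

Answer: d(h(g(j), j ∨ j ∨ l ∨ l), g(j ∨ j ∨ l))

Derivation:
Canonical form:  d(h(g(j), h(j, j) ∨ j ∨ j ∨ l), g(j ∨ j ∨ l))
R3 matches:  uses h(j, j);  v := j ∨ j ∨ l
The extension variable absorbs all remaining arguments, so the whole application is rewritten.
New term:  d(h(g(j), j ∨ j ∨ l ∨ l), g(j ∨ j ∨ l))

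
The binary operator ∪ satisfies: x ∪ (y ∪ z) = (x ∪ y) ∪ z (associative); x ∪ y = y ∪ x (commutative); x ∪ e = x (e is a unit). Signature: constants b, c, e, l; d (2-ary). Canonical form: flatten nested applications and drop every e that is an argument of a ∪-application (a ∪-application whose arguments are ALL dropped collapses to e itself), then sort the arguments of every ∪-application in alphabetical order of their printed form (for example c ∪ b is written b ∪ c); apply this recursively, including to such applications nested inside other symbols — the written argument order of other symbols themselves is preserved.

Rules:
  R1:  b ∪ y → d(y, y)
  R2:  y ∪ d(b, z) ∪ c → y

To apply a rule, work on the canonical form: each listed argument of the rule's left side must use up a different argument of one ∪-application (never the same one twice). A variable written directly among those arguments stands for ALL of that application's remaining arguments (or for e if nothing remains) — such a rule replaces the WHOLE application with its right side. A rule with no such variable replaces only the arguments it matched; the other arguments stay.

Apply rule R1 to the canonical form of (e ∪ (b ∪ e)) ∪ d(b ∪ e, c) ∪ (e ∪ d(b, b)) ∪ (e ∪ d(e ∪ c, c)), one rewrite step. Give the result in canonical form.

Answer: d(d(b, b) ∪ d(b, c) ∪ d(c, c), d(b, b) ∪ d(b, c) ∪ d(c, c))

Derivation:
Canonical form:  b ∪ d(b, b) ∪ d(b, c) ∪ d(c, c)
Match R1:  consume b;  y := d(b, b) ∪ d(b, c) ∪ d(c, c)
Every leftover argument binds to the variable; the entire application is replaced.
Giving:  d(d(b, b) ∪ d(b, c) ∪ d(c, c), d(b, b) ∪ d(b, c) ∪ d(c, c))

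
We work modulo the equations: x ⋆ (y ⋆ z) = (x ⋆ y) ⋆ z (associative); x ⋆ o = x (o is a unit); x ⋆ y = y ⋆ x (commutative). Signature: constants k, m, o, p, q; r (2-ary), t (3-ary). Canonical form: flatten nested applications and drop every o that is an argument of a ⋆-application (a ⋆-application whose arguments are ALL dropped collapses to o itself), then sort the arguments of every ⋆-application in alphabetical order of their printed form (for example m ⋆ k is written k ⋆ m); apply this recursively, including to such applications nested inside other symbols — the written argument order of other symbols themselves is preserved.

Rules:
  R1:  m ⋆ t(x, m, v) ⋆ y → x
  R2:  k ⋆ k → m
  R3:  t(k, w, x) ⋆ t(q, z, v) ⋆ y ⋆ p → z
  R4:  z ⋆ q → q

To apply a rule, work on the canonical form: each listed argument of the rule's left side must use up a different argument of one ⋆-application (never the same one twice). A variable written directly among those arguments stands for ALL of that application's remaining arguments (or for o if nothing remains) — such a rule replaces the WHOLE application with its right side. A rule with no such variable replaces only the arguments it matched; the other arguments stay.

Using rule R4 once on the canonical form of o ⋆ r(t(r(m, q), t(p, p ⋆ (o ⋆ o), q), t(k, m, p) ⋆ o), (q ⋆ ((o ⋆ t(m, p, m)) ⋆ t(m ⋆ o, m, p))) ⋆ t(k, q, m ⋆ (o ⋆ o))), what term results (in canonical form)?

Answer: r(t(r(m, q), t(p, p, q), t(k, m, p)), q)

Derivation:
Canonical form:  r(t(r(m, q), t(p, p, q), t(k, m, p)), q ⋆ t(k, q, m) ⋆ t(m, m, p) ⋆ t(m, p, m))
Apply R4:  consuming q;  z := t(k, q, m) ⋆ t(m, m, p) ⋆ t(m, p, m)
Every leftover argument binds to the variable; the entire application is replaced.
New term:  r(t(r(m, q), t(p, p, q), t(k, m, p)), q)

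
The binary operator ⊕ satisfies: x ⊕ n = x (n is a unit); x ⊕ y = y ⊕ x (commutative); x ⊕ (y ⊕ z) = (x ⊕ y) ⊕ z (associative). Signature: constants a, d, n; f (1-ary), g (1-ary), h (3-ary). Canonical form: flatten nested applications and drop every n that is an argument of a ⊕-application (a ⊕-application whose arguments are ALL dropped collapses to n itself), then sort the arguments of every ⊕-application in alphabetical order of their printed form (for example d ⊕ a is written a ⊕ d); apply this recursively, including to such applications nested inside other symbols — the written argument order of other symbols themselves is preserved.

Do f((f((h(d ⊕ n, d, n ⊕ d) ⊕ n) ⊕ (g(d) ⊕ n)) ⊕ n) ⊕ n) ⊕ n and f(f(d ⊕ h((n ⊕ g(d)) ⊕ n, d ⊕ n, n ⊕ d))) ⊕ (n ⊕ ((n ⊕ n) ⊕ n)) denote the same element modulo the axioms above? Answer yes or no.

Answer: no — f(f(g(d) ⊕ h(d, d, d))) vs f(f(d ⊕ h(g(d), d, d)))

Derivation:
Left:  f((f((h(d ⊕ n, d, n ⊕ d) ⊕ n) ⊕ (g(d) ⊕ n)) ⊕ n) ⊕ n) ⊕ n
  Canonicalize subterm:  f((f((h(d ⊕ n, d, n ⊕ d) ⊕ n) ⊕ (g(d) ⊕ n)) ⊕ n) ⊕ n)  →  f(f(g(d) ⊕ h(d, d, d)))
  Units out:  drop n
  Order the arguments:  f(f(g(d) ⊕ h(d, d, d)))
Right:  f(f(d ⊕ h((n ⊕ g(d)) ⊕ n, d ⊕ n, n ⊕ d))) ⊕ (n ⊕ ((n ⊕ n) ⊕ n))
  Flatten:  f(f(d ⊕ h((n ⊕ g(d)) ⊕ n, d ⊕ n, n ⊕ d))) ⊕ n ⊕ n ⊕ n ⊕ n
  Inside:  f(f(d ⊕ h((n ⊕ g(d)) ⊕ n, d ⊕ n, n ⊕ d)))  →  f(f(d ⊕ h(g(d), d, d)))
  Units out:  drop n (×4)
  Sort:  f(f(d ⊕ h(g(d), d, d)))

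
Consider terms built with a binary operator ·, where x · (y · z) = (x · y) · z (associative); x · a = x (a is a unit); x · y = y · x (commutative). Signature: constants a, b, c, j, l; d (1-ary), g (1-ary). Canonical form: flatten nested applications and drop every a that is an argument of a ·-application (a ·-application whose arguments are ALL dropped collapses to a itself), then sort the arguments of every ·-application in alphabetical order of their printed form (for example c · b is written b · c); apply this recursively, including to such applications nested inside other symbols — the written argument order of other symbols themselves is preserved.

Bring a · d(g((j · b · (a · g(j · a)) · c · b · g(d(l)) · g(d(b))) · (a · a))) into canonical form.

Answer: d(g(b · b · c · g(d(b)) · g(d(l)) · g(j) · j))

Derivation:
Inside:  d(g((j · b · (a · g(j · a)) · c · b · g(d(l)) · g(d(b))) · (a · a)))  →  d(g(b · b · c · g(d(b)) · g(d(l)) · g(j) · j))
Drop the unit:  drop a
Order the arguments:  d(g(b · b · c · g(d(b)) · g(d(l)) · g(j) · j))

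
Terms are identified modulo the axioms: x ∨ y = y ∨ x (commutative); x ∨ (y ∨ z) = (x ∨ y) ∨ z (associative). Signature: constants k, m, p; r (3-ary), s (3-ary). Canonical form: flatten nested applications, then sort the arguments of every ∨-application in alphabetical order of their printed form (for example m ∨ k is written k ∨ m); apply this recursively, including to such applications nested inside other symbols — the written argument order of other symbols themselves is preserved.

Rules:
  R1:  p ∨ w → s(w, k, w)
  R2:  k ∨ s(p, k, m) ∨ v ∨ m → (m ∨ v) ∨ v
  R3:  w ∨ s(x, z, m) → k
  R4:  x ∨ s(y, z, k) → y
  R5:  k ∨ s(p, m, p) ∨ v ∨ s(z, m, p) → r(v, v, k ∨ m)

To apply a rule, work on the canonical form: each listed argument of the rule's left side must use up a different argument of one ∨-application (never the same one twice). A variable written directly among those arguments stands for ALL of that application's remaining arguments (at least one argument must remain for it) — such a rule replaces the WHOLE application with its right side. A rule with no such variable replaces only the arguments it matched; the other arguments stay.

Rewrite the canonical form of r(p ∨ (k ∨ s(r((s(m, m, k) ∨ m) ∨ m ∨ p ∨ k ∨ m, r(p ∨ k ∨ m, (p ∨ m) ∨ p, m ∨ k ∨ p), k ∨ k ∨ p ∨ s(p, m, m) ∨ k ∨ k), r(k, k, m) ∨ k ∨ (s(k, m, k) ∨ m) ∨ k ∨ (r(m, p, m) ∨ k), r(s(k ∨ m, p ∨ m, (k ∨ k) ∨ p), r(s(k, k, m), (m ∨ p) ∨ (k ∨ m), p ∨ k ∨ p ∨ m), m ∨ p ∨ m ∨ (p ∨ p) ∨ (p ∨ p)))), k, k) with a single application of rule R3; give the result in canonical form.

Answer: r(k ∨ p ∨ s(r(k ∨ m ∨ m ∨ m ∨ p ∨ s(m, m, k), r(k ∨ m ∨ p, m ∨ p ∨ p, k ∨ m ∨ p), k), k ∨ k ∨ k ∨ m ∨ r(k, k, m) ∨ r(m, p, m) ∨ s(k, m, k), r(s(k ∨ m, m ∨ p, k ∨ k ∨ p), r(s(k, k, m), k ∨ m ∨ m ∨ p, k ∨ m ∨ p ∨ p), m ∨ m ∨ p ∨ p ∨ p ∨ p ∨ p)), k, k)

Derivation:
Canonical form:  r(k ∨ p ∨ s(r(k ∨ m ∨ m ∨ m ∨ p ∨ s(m, m, k), r(k ∨ m ∨ p, m ∨ p ∨ p, k ∨ m ∨ p), k ∨ k ∨ k ∨ k ∨ p ∨ s(p, m, m)), k ∨ k ∨ k ∨ m ∨ r(k, k, m) ∨ r(m, p, m) ∨ s(k, m, k), r(s(k ∨ m, m ∨ p, k ∨ k ∨ p), r(s(k, k, m), k ∨ m ∨ m ∨ p, k ∨ m ∨ p ∨ p), m ∨ m ∨ p ∨ p ∨ p ∨ p ∨ p)), k, k)
Apply R3:  consuming s(p, m, m);  w := k ∨ k ∨ k ∨ k ∨ p, x := p, z := m
The variable takes the whole remainder — replace the entire application.
New term:  r(k ∨ p ∨ s(r(k ∨ m ∨ m ∨ m ∨ p ∨ s(m, m, k), r(k ∨ m ∨ p, m ∨ p ∨ p, k ∨ m ∨ p), k), k ∨ k ∨ k ∨ m ∨ r(k, k, m) ∨ r(m, p, m) ∨ s(k, m, k), r(s(k ∨ m, m ∨ p, k ∨ k ∨ p), r(s(k, k, m), k ∨ m ∨ m ∨ p, k ∨ m ∨ p ∨ p), m ∨ m ∨ p ∨ p ∨ p ∨ p ∨ p)), k, k)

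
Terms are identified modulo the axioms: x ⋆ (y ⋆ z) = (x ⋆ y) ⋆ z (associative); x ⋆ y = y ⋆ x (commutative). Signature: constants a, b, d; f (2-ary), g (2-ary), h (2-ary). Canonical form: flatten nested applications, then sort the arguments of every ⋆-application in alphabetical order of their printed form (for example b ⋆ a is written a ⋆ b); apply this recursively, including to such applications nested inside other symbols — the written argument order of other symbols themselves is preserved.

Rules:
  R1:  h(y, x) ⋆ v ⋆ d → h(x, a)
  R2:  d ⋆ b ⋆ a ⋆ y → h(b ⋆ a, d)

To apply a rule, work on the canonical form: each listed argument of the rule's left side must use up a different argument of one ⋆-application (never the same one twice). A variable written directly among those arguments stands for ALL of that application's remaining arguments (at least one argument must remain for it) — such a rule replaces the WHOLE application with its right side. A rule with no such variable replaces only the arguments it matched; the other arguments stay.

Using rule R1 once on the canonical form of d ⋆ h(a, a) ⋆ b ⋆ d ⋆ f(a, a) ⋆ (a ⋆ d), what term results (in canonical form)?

Canonical form:  a ⋆ b ⋆ d ⋆ d ⋆ d ⋆ f(a, a) ⋆ h(a, a)
Match R1:  consume d, h(a, a);  v := a ⋆ b ⋆ d ⋆ d ⋆ f(a, a), x := a, y := a
The extension variable absorbs all remaining arguments, so the whole application is rewritten.
Result:  h(a, a)

Answer: h(a, a)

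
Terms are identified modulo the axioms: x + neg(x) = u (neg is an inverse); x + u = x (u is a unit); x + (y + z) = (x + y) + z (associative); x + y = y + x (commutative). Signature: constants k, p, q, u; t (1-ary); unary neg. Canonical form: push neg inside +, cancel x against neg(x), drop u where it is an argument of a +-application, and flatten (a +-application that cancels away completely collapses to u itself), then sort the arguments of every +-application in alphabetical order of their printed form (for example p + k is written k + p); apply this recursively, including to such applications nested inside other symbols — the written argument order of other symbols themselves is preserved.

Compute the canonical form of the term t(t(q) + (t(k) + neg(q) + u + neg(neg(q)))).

Descend into:  t(q) + (t(k) + neg(q) + u + neg(neg(q)))
Push neg inside:  distribute neg over + and collapse double neg
Cancel inverse pairs:  q cancels
Collect terms:  t(q) + t(k)
Sort arguments:  t(k) + t(q)
Rebuild:  t(t(k) + t(q))

Answer: t(t(k) + t(q))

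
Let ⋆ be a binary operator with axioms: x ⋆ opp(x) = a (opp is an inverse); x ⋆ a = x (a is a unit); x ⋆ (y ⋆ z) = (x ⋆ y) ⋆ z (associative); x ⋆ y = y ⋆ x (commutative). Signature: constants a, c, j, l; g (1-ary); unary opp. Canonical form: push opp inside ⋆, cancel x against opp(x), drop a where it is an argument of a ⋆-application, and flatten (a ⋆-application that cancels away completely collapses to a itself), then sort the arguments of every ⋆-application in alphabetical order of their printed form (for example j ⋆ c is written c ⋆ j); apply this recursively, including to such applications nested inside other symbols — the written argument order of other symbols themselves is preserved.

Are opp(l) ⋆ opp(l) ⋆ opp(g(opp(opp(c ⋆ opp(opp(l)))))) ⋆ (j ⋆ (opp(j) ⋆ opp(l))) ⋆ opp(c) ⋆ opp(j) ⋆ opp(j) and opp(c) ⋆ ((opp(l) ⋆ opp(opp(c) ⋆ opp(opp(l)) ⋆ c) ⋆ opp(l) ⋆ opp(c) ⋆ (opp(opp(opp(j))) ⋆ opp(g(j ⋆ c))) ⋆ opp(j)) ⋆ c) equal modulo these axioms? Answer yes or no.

Left:  opp(l) ⋆ opp(l) ⋆ opp(g(opp(opp(c ⋆ opp(opp(l)))))) ⋆ (j ⋆ (opp(j) ⋆ opp(l))) ⋆ opp(c) ⋆ opp(j) ⋆ opp(j)
  Push opp inside:  distribute opp over ⋆ and collapse double opp
  Collect:  opp(l) ⋆ opp(l) ⋆ opp(l) ⋆ opp(g(c ⋆ l)) ⋆ opp(j) ⋆ opp(j) ⋆ opp(c)
  Order the arguments:  opp(c) ⋆ opp(g(c ⋆ l)) ⋆ opp(j) ⋆ opp(j) ⋆ opp(l) ⋆ opp(l) ⋆ opp(l)
Right:  opp(c) ⋆ ((opp(l) ⋆ opp(opp(c) ⋆ opp(opp(l)) ⋆ c) ⋆ opp(l) ⋆ opp(c) ⋆ (opp(opp(opp(j))) ⋆ opp(g(j ⋆ c))) ⋆ opp(j)) ⋆ c)
  Push opp inside:  distribute opp over ⋆ and collapse double opp
  Collect terms:  opp(c) ⋆ opp(l) ⋆ opp(l) ⋆ opp(l) ⋆ opp(j) ⋆ opp(j) ⋆ opp(g(c ⋆ j))
  Sort arguments:  opp(c) ⋆ opp(g(c ⋆ j)) ⋆ opp(j) ⋆ opp(j) ⋆ opp(l) ⋆ opp(l) ⋆ opp(l)

Answer: no — opp(c) ⋆ opp(g(c ⋆ l)) ⋆ opp(j) ⋆ opp(j) ⋆ opp(l) ⋆ opp(l) ⋆ opp(l) vs opp(c) ⋆ opp(g(c ⋆ j)) ⋆ opp(j) ⋆ opp(j) ⋆ opp(l) ⋆ opp(l) ⋆ opp(l)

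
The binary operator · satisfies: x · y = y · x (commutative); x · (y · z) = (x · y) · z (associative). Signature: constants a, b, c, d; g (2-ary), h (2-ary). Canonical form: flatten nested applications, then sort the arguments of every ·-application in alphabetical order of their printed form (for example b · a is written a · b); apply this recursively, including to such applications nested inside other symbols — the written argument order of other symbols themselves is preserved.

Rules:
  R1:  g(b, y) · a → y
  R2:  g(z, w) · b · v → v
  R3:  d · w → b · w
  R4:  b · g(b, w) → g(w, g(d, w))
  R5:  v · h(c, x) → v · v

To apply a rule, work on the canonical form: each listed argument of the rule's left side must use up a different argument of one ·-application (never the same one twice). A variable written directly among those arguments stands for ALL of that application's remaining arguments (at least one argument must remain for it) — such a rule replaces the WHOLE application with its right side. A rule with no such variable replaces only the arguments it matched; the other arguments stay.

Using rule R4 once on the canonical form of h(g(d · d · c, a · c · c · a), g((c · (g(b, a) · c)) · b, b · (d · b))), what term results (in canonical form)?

Answer: h(g(c · d · d, a · a · c · c), g(c · c · g(a, g(d, a)), b · b · d))

Derivation:
Canonical form:  h(g(c · d · d, a · a · c · c), g(b · c · c · g(b, a), b · b · d))
Apply R4:  consuming b, g(b, a);  w := a
Result:  h(g(c · d · d, a · a · c · c), g(c · c · g(a, g(d, a)), b · b · d))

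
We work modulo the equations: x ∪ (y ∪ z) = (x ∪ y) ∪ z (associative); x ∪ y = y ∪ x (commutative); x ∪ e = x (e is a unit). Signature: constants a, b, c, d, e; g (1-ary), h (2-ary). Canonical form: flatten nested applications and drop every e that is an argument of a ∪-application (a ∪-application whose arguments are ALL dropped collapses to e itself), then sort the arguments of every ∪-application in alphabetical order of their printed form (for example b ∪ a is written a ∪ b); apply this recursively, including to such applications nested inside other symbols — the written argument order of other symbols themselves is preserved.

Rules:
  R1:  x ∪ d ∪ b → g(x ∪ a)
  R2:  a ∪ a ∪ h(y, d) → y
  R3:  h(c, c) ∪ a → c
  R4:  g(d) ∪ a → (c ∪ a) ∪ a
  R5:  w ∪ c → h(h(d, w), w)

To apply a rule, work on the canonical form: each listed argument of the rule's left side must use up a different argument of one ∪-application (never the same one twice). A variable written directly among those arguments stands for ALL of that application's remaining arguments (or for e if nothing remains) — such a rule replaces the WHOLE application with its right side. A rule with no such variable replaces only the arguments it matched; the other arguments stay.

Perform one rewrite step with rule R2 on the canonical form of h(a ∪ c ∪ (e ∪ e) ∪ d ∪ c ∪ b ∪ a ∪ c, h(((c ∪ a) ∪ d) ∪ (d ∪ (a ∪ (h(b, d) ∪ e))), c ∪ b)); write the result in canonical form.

Canonical form:  h(a ∪ a ∪ b ∪ c ∪ c ∪ c ∪ d, h(a ∪ a ∪ c ∪ d ∪ d ∪ h(b, d), b ∪ c))
Match R2:  consume a, a, h(b, d);  y := b
Result:  h(a ∪ a ∪ b ∪ c ∪ c ∪ c ∪ d, h(b ∪ c ∪ d ∪ d, b ∪ c))

Answer: h(a ∪ a ∪ b ∪ c ∪ c ∪ c ∪ d, h(b ∪ c ∪ d ∪ d, b ∪ c))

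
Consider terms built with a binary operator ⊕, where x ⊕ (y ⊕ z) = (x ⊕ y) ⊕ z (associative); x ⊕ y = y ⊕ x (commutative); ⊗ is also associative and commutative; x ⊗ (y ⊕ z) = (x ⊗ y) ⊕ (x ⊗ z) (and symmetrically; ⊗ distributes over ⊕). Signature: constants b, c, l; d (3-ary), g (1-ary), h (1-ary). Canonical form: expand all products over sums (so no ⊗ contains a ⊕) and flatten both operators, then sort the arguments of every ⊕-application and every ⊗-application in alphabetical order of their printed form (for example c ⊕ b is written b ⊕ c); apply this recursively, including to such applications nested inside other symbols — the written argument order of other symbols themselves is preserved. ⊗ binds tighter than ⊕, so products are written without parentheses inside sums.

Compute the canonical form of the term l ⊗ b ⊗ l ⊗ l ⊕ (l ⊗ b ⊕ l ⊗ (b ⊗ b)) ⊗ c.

Answer: b ⊗ b ⊗ c ⊗ l ⊕ b ⊗ c ⊗ l ⊕ b ⊗ l ⊗ l ⊗ l

Derivation:
Distribute:  b ⊗ l ⊗ l ⊗ l ⊕ b ⊗ c ⊗ l ⊕ b ⊗ b ⊗ c ⊗ l
Order the arguments:  b ⊗ b ⊗ c ⊗ l ⊕ b ⊗ c ⊗ l ⊕ b ⊗ l ⊗ l ⊗ l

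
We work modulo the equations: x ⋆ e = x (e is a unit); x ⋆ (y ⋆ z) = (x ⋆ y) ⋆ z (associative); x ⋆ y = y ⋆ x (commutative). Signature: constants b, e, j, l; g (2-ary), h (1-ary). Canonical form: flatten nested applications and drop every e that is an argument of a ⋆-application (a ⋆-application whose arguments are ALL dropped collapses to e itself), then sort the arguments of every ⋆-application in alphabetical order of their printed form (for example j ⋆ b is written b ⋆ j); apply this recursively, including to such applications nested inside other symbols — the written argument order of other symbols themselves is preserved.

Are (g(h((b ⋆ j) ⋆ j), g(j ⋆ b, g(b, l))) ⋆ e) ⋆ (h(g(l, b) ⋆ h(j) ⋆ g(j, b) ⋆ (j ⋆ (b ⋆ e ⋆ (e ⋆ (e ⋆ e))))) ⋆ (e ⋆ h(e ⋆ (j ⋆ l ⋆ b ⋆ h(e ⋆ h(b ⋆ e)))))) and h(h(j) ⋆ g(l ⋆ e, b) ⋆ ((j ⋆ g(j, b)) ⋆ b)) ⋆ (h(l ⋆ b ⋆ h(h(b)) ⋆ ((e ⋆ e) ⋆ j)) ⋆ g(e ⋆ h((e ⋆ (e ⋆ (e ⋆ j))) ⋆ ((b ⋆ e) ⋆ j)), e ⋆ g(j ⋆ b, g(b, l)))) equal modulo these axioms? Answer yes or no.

Left:  (g(h((b ⋆ j) ⋆ j), g(j ⋆ b, g(b, l))) ⋆ e) ⋆ (h(g(l, b) ⋆ h(j) ⋆ g(j, b) ⋆ (j ⋆ (b ⋆ e ⋆ (e ⋆ (e ⋆ e))))) ⋆ (e ⋆ h(e ⋆ (j ⋆ l ⋆ b ⋆ h(e ⋆ h(b ⋆ e))))))
  Flatten:  g(h((b ⋆ j) ⋆ j), g(j ⋆ b, g(b, l))) ⋆ e ⋆ h(g(l, b) ⋆ h(j) ⋆ g(j, b) ⋆ (j ⋆ (b ⋆ e ⋆ (e ⋆ (e ⋆ e))))) ⋆ e ⋆ h(e ⋆ (j ⋆ l ⋆ b ⋆ h(e ⋆ h(b ⋆ e))))
  Inside:  g(h((b ⋆ j) ⋆ j), g(j ⋆ b, g(b, l)))  →  g(h(b ⋆ j ⋆ j), g(b ⋆ j, g(b, l)))
  Canonicalize subterm:  h(g(l, b) ⋆ h(j) ⋆ g(j, b) ⋆ (j ⋆ (b ⋆ e ⋆ (e ⋆ (e ⋆ e)))))  →  h(b ⋆ g(j, b) ⋆ g(l, b) ⋆ h(j) ⋆ j)
  Simplify inside:  h(e ⋆ (j ⋆ l ⋆ b ⋆ h(e ⋆ h(b ⋆ e))))  →  h(b ⋆ h(h(b)) ⋆ j ⋆ l)
  Unit:  drop e (×2)
  Order the arguments:  g(h(b ⋆ j ⋆ j), g(b ⋆ j, g(b, l))) ⋆ h(b ⋆ g(j, b) ⋆ g(l, b) ⋆ h(j) ⋆ j) ⋆ h(b ⋆ h(h(b)) ⋆ j ⋆ l)
Right:  h(h(j) ⋆ g(l ⋆ e, b) ⋆ ((j ⋆ g(j, b)) ⋆ b)) ⋆ (h(l ⋆ b ⋆ h(h(b)) ⋆ ((e ⋆ e) ⋆ j)) ⋆ g(e ⋆ h((e ⋆ (e ⋆ (e ⋆ j))) ⋆ ((b ⋆ e) ⋆ j)), e ⋆ g(j ⋆ b, g(b, l))))
  Flatten:  h(h(j) ⋆ g(l ⋆ e, b) ⋆ ((j ⋆ g(j, b)) ⋆ b)) ⋆ h(l ⋆ b ⋆ h(h(b)) ⋆ ((e ⋆ e) ⋆ j)) ⋆ g(e ⋆ h((e ⋆ (e ⋆ (e ⋆ j))) ⋆ ((b ⋆ e) ⋆ j)), e ⋆ g(j ⋆ b, g(b, l)))
  Simplify inside:  h(h(j) ⋆ g(l ⋆ e, b) ⋆ ((j ⋆ g(j, b)) ⋆ b))  →  h(b ⋆ g(j, b) ⋆ g(l, b) ⋆ h(j) ⋆ j)
  Inside:  h(l ⋆ b ⋆ h(h(b)) ⋆ ((e ⋆ e) ⋆ j))  →  h(b ⋆ h(h(b)) ⋆ j ⋆ l)
  Simplify inside:  g(e ⋆ h((e ⋆ (e ⋆ (e ⋆ j))) ⋆ ((b ⋆ e) ⋆ j)), e ⋆ g(j ⋆ b, g(b, l)))  →  g(h(b ⋆ j ⋆ j), g(b ⋆ j, g(b, l)))
  Order the arguments:  g(h(b ⋆ j ⋆ j), g(b ⋆ j, g(b, l))) ⋆ h(b ⋆ g(j, b) ⋆ g(l, b) ⋆ h(j) ⋆ j) ⋆ h(b ⋆ h(h(b)) ⋆ j ⋆ l)

Answer: yes — both canonical forms are g(h(b ⋆ j ⋆ j), g(b ⋆ j, g(b, l))) ⋆ h(b ⋆ g(j, b) ⋆ g(l, b) ⋆ h(j) ⋆ j) ⋆ h(b ⋆ h(h(b)) ⋆ j ⋆ l)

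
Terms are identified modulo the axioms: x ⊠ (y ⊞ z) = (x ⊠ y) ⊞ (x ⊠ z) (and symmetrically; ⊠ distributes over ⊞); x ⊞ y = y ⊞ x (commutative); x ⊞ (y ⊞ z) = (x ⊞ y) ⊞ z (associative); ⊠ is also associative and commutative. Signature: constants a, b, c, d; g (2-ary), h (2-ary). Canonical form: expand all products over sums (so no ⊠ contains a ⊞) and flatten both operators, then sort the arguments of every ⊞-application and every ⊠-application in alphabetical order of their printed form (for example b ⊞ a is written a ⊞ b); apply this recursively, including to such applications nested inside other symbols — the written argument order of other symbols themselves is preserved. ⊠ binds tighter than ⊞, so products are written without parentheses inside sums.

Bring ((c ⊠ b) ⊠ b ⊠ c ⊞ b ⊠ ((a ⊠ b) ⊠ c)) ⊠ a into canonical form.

Answer: a ⊠ a ⊠ b ⊠ b ⊠ c ⊞ a ⊠ b ⊠ b ⊠ c ⊠ c

Derivation:
Expand:  a ⊠ b ⊠ b ⊠ c ⊠ c ⊞ a ⊠ a ⊠ b ⊠ b ⊠ c
Order the arguments:  a ⊠ a ⊠ b ⊠ b ⊠ c ⊞ a ⊠ b ⊠ b ⊠ c ⊠ c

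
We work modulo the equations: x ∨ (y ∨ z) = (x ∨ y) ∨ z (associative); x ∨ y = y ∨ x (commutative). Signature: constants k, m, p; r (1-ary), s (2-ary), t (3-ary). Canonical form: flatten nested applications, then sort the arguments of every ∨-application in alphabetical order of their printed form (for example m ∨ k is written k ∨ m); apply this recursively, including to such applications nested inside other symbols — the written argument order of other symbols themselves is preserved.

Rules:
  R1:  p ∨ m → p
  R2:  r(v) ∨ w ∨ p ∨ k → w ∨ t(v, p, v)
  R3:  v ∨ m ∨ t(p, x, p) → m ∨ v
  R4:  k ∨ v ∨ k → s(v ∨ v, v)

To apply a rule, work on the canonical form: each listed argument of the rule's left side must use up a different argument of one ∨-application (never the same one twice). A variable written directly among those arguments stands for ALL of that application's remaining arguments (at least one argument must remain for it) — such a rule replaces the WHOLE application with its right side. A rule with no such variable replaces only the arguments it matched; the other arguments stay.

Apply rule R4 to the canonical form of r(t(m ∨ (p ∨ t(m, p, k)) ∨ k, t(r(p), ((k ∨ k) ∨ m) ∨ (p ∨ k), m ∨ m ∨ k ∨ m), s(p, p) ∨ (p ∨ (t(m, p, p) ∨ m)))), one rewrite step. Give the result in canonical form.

Answer: r(t(k ∨ m ∨ p ∨ t(m, p, k), t(r(p), s(k ∨ k ∨ m ∨ m ∨ p ∨ p, k ∨ m ∨ p), k ∨ m ∨ m ∨ m), m ∨ p ∨ s(p, p) ∨ t(m, p, p)))

Derivation:
Canonical form:  r(t(k ∨ m ∨ p ∨ t(m, p, k), t(r(p), k ∨ k ∨ k ∨ m ∨ p, k ∨ m ∨ m ∨ m), m ∨ p ∨ s(p, p) ∨ t(m, p, p)))
R4 matches:  uses k, k;  v := k ∨ m ∨ p
The extension variable absorbs all remaining arguments, so the whole application is rewritten.
Giving:  r(t(k ∨ m ∨ p ∨ t(m, p, k), t(r(p), s(k ∨ k ∨ m ∨ m ∨ p ∨ p, k ∨ m ∨ p), k ∨ m ∨ m ∨ m), m ∨ p ∨ s(p, p) ∨ t(m, p, p)))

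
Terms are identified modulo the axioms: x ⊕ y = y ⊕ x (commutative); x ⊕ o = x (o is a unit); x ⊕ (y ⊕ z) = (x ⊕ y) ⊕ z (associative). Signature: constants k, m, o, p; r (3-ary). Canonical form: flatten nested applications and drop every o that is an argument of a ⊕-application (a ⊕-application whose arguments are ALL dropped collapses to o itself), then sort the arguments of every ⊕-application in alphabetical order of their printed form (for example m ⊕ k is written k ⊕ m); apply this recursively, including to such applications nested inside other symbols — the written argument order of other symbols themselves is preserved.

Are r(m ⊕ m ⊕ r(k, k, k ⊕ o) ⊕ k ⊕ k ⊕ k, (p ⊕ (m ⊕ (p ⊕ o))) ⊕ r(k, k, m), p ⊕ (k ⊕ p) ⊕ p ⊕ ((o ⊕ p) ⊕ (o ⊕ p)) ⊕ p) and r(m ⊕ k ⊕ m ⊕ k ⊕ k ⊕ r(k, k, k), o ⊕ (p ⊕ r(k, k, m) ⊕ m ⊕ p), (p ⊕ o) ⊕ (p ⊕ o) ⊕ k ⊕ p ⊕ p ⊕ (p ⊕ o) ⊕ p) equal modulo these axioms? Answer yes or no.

Answer: yes — both canonical forms are r(k ⊕ k ⊕ k ⊕ m ⊕ m ⊕ r(k, k, k), m ⊕ p ⊕ p ⊕ r(k, k, m), k ⊕ p ⊕ p ⊕ p ⊕ p ⊕ p ⊕ p)

Derivation:
Left:  r(m ⊕ m ⊕ r(k, k, k ⊕ o) ⊕ k ⊕ k ⊕ k, (p ⊕ (m ⊕ (p ⊕ o))) ⊕ r(k, k, m), p ⊕ (k ⊕ p) ⊕ p ⊕ ((o ⊕ p) ⊕ (o ⊕ p)) ⊕ p)
  Work inside:  p ⊕ (k ⊕ p) ⊕ p ⊕ ((o ⊕ p) ⊕ (o ⊕ p)) ⊕ p
  Merge nested applications:  p ⊕ k ⊕ p ⊕ p ⊕ o ⊕ p ⊕ o ⊕ p ⊕ p
  Units out:  drop o (×2)
  Sort arguments:  k ⊕ p ⊕ p ⊕ p ⊕ p ⊕ p ⊕ p
  Put back:  r(k ⊕ k ⊕ k ⊕ m ⊕ m ⊕ r(k, k, k), m ⊕ p ⊕ p ⊕ r(k, k, m), k ⊕ p ⊕ p ⊕ p ⊕ p ⊕ p ⊕ p)
Right:  r(m ⊕ k ⊕ m ⊕ k ⊕ k ⊕ r(k, k, k), o ⊕ (p ⊕ r(k, k, m) ⊕ m ⊕ p), (p ⊕ o) ⊕ (p ⊕ o) ⊕ k ⊕ p ⊕ p ⊕ (p ⊕ o) ⊕ p)
  Descend into:  (p ⊕ o) ⊕ (p ⊕ o) ⊕ k ⊕ p ⊕ p ⊕ (p ⊕ o) ⊕ p
  Merge nested applications:  p ⊕ o ⊕ p ⊕ o ⊕ k ⊕ p ⊕ p ⊕ p ⊕ o ⊕ p
  Drop the unit:  drop o (×3)
  Order the arguments:  k ⊕ p ⊕ p ⊕ p ⊕ p ⊕ p ⊕ p
  Rebuild:  r(k ⊕ k ⊕ k ⊕ m ⊕ m ⊕ r(k, k, k), m ⊕ p ⊕ p ⊕ r(k, k, m), k ⊕ p ⊕ p ⊕ p ⊕ p ⊕ p ⊕ p)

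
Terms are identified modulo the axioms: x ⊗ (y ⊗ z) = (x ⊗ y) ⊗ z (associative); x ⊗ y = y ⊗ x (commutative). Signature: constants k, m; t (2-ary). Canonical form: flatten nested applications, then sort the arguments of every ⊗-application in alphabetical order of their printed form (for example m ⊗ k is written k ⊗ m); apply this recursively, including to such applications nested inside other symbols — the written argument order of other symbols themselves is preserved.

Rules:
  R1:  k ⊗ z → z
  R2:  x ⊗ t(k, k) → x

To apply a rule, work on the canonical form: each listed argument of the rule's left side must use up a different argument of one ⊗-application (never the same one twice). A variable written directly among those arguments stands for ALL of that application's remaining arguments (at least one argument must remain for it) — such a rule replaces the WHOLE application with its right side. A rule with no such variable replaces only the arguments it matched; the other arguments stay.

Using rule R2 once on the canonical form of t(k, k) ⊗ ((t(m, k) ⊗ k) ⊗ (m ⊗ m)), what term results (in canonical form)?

Canonical form:  k ⊗ m ⊗ m ⊗ t(k, k) ⊗ t(m, k)
Match R2:  consume t(k, k);  x := k ⊗ m ⊗ m ⊗ t(m, k)
The variable takes the whole remainder — replace the entire application.
Giving:  k ⊗ m ⊗ m ⊗ t(m, k)

Answer: k ⊗ m ⊗ m ⊗ t(m, k)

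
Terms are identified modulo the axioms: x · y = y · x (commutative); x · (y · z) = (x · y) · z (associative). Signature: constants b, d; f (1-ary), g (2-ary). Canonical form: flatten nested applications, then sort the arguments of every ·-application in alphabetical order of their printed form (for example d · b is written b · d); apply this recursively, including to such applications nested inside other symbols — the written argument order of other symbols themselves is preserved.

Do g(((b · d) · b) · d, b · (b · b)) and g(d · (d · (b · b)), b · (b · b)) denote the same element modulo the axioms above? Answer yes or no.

Answer: yes — both canonical forms are g(b · b · d · d, b · b · b)

Derivation:
Left:  g(((b · d) · b) · d, b · (b · b))
  Descend into:  ((b · d) · b) · d
  Flatten:  b · d · b · d
  Sort arguments:  b · b · d · d
  Put back:  g(b · b · d · d, b · b · b)
Right:  g(d · (d · (b · b)), b · (b · b))
  Descend into:  d · (d · (b · b))
  Un-nest:  d · d · b · b
  Sort:  b · b · d · d
  Reassemble:  g(b · b · d · d, b · b · b)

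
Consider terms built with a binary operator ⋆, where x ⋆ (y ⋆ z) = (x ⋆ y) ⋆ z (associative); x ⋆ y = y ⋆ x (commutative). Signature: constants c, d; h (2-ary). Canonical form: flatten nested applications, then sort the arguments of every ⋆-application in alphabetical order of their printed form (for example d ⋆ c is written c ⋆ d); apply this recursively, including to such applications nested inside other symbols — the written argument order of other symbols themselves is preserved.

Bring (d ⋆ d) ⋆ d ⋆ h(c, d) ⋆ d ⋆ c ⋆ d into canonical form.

Answer: c ⋆ d ⋆ d ⋆ d ⋆ d ⋆ d ⋆ h(c, d)

Derivation:
Un-nest:  d ⋆ d ⋆ d ⋆ h(c, d) ⋆ d ⋆ c ⋆ d
Order the arguments:  c ⋆ d ⋆ d ⋆ d ⋆ d ⋆ d ⋆ h(c, d)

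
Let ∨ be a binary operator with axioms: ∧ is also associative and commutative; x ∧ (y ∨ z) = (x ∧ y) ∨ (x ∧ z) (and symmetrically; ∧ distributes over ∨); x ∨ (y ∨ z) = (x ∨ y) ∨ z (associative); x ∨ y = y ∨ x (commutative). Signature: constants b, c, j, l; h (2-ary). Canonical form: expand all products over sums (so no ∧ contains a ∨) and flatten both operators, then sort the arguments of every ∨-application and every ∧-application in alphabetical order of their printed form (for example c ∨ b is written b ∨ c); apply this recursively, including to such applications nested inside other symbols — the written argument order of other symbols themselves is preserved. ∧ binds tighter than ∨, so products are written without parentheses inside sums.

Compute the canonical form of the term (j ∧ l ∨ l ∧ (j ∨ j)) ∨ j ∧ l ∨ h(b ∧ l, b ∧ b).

Answer: h(b ∧ l, b ∧ b) ∨ j ∧ l ∨ j ∧ l ∨ j ∧ l ∨ j ∧ l

Derivation:
Expand:  j ∧ l ∨ j ∧ l ∨ j ∧ l ∨ j ∧ l ∨ h(b ∧ l, b ∧ b)
Order the arguments:  h(b ∧ l, b ∧ b) ∨ j ∧ l ∨ j ∧ l ∨ j ∧ l ∨ j ∧ l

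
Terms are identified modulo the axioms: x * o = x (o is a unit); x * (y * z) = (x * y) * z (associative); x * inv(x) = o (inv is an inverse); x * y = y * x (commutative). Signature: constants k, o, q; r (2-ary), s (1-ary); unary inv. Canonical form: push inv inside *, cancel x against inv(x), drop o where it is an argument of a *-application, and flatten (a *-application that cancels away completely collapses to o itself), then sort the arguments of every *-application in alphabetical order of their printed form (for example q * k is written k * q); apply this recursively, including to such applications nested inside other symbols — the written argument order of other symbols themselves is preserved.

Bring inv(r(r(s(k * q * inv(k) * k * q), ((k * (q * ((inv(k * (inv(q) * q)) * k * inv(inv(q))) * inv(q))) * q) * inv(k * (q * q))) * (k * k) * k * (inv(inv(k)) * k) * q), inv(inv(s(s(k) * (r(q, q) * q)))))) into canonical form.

Answer: inv(r(r(s(k * q * q), k * k * k * k * k * q), s(q * r(q, q) * s(k))))

Derivation:
Push inv inside:  distribute inv over * and collapse double inv
Collect terms:  inv(r(r(s(k * q * q), k * k * k * k * k * q), s(q * r(q, q) * s(k))))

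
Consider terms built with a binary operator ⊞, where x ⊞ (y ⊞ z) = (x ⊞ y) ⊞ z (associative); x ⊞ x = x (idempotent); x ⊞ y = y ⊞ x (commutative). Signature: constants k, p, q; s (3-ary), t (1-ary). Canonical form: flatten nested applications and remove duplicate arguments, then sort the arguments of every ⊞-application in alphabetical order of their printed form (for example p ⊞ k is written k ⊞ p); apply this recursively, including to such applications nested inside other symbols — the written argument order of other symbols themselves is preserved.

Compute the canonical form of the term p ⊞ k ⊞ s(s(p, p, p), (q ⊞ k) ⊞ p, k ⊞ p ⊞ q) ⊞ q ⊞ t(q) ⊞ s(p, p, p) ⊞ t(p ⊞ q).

Canonicalize subterm:  s(s(p, p, p), (q ⊞ k) ⊞ p, k ⊞ p ⊞ q)  →  s(s(p, p, p), k ⊞ p ⊞ q, k ⊞ p ⊞ q)
Order the arguments:  k ⊞ p ⊞ q ⊞ s(p, p, p) ⊞ s(s(p, p, p), k ⊞ p ⊞ q, k ⊞ p ⊞ q) ⊞ t(p ⊞ q) ⊞ t(q)

Answer: k ⊞ p ⊞ q ⊞ s(p, p, p) ⊞ s(s(p, p, p), k ⊞ p ⊞ q, k ⊞ p ⊞ q) ⊞ t(p ⊞ q) ⊞ t(q)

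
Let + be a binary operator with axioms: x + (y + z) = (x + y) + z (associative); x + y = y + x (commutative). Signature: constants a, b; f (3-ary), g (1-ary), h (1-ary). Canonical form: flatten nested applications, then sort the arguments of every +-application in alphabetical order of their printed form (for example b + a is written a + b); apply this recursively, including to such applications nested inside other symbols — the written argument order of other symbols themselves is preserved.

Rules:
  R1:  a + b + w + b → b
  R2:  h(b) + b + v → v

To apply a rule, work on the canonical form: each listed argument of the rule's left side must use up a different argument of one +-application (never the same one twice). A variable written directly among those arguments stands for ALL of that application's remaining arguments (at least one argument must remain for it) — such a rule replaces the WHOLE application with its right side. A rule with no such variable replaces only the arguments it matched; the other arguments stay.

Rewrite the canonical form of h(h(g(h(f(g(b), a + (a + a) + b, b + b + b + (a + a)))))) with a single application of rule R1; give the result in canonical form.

Answer: h(h(g(h(f(g(b), a + a + a + b, b)))))

Derivation:
Canonical form:  h(h(g(h(f(g(b), a + a + a + b, a + a + b + b + b)))))
R1 matches:  uses a, b, b;  w := a + b
The extension variable absorbs all remaining arguments, so the whole application is rewritten.
Result:  h(h(g(h(f(g(b), a + a + a + b, b)))))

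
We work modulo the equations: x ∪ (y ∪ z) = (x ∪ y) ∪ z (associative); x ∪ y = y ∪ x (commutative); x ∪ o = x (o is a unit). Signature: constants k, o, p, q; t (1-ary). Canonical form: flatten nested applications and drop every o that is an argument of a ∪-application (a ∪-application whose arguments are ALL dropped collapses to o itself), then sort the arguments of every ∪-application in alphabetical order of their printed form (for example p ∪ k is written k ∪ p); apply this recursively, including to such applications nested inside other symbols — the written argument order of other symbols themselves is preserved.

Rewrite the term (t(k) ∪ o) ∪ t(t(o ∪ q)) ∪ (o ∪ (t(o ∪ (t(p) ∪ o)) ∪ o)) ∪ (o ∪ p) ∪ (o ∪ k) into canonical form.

Merge nested applications:  t(k) ∪ o ∪ t(t(o ∪ q)) ∪ o ∪ t(o ∪ (t(p) ∪ o)) ∪ o ∪ o ∪ p ∪ o ∪ k
Canonicalize subterm:  t(t(o ∪ q))  →  t(t(q))
Canonicalize subterm:  t(o ∪ (t(p) ∪ o))  →  t(t(p))
Unit:  drop o (×5)
Order the arguments:  k ∪ p ∪ t(k) ∪ t(t(p)) ∪ t(t(q))

Answer: k ∪ p ∪ t(k) ∪ t(t(p)) ∪ t(t(q))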